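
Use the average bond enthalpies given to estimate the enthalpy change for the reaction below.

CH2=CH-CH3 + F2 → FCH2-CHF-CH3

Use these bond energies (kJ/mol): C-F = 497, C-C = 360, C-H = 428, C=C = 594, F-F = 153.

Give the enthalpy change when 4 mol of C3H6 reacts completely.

ΔH = −2428 kJ

Bonds broken (reactants):
  C-C: 1 × 360 = 360
  C-H: 6 × 428 = 2568
  C=C: 1 × 594 = 594
  F-F: 1 × 153 = 153
  Σ(broken) = 3675 kJ
Bonds formed (products):
  C-C: 2 × 360 = 720
  C-F: 2 × 497 = 994
  C-H: 6 × 428 = 2568
  Σ(formed) = 4282 kJ
ΔH = Σ(broken) − Σ(formed) = 3675 − 4282 = −607 kJ
For 4× the reaction as written: 4 × (−607) = −2428 kJ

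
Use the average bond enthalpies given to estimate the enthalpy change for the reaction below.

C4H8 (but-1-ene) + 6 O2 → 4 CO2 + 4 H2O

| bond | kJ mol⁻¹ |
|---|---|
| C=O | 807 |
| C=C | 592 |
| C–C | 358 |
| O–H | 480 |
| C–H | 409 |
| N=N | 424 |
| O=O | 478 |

ΔH ≈ −2848 kJ

Bonds broken (reactants):
  C–C: 2 × 358 = 716
  C–H: 8 × 409 = 3272
  C=C: 1 × 592 = 592
  O=O: 6 × 478 = 2868
  Σ(broken) = 7448 kJ
Bonds formed (products):
  C=O: 8 × 807 = 6456
  O–H: 8 × 480 = 3840
  Σ(formed) = 10296 kJ
ΔH = Σ(broken) − Σ(formed) = 7448 − 10296 = −2848 kJ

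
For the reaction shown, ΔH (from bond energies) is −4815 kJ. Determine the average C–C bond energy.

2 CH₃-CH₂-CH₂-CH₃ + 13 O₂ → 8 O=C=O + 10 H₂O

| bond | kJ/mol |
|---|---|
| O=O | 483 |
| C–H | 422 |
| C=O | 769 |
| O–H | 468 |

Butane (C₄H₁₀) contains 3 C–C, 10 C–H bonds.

Let D be the C–C bond energy.
Σ(broken) = 6×D + 20×422 + 13×483 = 14719 + 6D
Σ(formed) = 16×769 + 20×468 = 21664
ΔH = Σ(broken) − Σ(formed) = (14719 + 6D) − (21664) = −6945 + 6D
Setting this equal to −4815 kJ gives 6D = 2130, so D = 355 kJ/mol.

D(C–C) ≈ 355 kJ/mol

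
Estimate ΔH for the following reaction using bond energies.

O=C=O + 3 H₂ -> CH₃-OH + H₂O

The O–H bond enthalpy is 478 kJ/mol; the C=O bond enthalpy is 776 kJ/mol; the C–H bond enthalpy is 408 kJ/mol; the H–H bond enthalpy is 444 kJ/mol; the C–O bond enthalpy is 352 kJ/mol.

Bonds broken (reactants):
  C=O: 2 × 776 = 1552
  H–H: 3 × 444 = 1332
  Σ(broken) = 2884 kJ
Bonds formed (products):
  C–H: 3 × 408 = 1224
  C–O: 1 × 352 = 352
  O–H: 3 × 478 = 1434
  Σ(formed) = 3010 kJ
ΔH = Σ(broken) − Σ(formed) = 2884 − 3010 = −126 kJ

ΔH ≈ −126 kJ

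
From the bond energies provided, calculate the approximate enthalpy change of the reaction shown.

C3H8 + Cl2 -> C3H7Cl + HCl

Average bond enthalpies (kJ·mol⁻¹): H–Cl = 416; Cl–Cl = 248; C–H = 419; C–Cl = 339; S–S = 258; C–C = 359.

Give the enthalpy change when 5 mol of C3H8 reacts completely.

ΔH = −440 kJ

Bonds broken (reactants):
  C–C: 2 × 359 = 718
  C–H: 8 × 419 = 3352
  Cl–Cl: 1 × 248 = 248
  Σ(broken) = 4318 kJ
Bonds formed (products):
  C–C: 2 × 359 = 718
  C–Cl: 1 × 339 = 339
  C–H: 7 × 419 = 2933
  H–Cl: 1 × 416 = 416
  Σ(formed) = 4406 kJ
ΔH = Σ(broken) − Σ(formed) = 4318 − 4406 = −88 kJ
For 5× the reaction as written: 5 × (−88) = −440 kJ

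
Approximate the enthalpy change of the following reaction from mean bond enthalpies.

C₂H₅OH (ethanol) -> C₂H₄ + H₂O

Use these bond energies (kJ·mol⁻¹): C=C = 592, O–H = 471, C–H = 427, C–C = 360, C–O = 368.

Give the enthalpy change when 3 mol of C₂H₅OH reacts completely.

ΔH = +276 kJ

Bonds broken (reactants):
  C–C: 1 × 360 = 360
  C–H: 5 × 427 = 2135
  C–O: 1 × 368 = 368
  O–H: 1 × 471 = 471
  Σ(broken) = 3334 kJ
Bonds formed (products):
  C–H: 4 × 427 = 1708
  C=C: 1 × 592 = 592
  O–H: 2 × 471 = 942
  Σ(formed) = 3242 kJ
ΔH = Σ(broken) − Σ(formed) = 3334 − 3242 = +92 kJ
For 3× the reaction as written: 3 × (+92) = +276 kJ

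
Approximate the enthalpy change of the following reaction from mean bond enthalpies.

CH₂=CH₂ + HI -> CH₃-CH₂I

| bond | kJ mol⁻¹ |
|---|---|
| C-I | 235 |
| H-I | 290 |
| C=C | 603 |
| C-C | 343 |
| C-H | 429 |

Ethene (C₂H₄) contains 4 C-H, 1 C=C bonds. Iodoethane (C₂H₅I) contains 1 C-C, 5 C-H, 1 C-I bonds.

ΔH ≈ −114 kJ

Bonds broken (reactants):
  C-H: 4 × 429 = 1716
  C=C: 1 × 603 = 603
  H-I: 1 × 290 = 290
  Σ(broken) = 2609 kJ
Bonds formed (products):
  C-C: 1 × 343 = 343
  C-H: 5 × 429 = 2145
  C-I: 1 × 235 = 235
  Σ(formed) = 2723 kJ
ΔH = Σ(broken) − Σ(formed) = 2609 − 2723 = −114 kJ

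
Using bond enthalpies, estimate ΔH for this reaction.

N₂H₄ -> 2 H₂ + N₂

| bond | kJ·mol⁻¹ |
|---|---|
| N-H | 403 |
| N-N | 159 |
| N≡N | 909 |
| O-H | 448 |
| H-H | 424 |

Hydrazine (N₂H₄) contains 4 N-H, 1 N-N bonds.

Bonds broken (reactants):
  N-H: 4 × 403 = 1612
  N-N: 1 × 159 = 159
  Σ(broken) = 1771 kJ
Bonds formed (products):
  H-H: 2 × 424 = 848
  N≡N: 1 × 909 = 909
  Σ(formed) = 1757 kJ
ΔH = Σ(broken) − Σ(formed) = 1771 − 1757 = +14 kJ

ΔH ≈ +14 kJ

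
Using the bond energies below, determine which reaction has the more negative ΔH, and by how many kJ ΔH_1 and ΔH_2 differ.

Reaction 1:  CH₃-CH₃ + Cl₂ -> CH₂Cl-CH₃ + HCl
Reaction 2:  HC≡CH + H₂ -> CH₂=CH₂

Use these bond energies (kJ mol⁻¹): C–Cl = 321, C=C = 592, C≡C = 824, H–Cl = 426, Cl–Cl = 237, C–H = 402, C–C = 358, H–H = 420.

Reaction 2, by 44 kJ

Reaction 1:
  Bonds broken (reactants):
    C–C: 1 × 358 = 358
    C–H: 6 × 402 = 2412
    Cl–Cl: 1 × 237 = 237
    Σ(broken) = 3007 kJ
  Bonds formed (products):
    C–C: 1 × 358 = 358
    C–Cl: 1 × 321 = 321
    C–H: 5 × 402 = 2010
    H–Cl: 1 × 426 = 426
    Σ(formed) = 3115 kJ
  ΔH_1 = 3007 − 3115 = −108 kJ
Reaction 2:
  Bonds broken (reactants):
    C≡C: 1 × 824 = 824
    C–H: 2 × 402 = 804
    H–H: 1 × 420 = 420
    Σ(broken) = 2048 kJ
  Bonds formed (products):
    C–H: 4 × 402 = 1608
    C=C: 1 × 592 = 592
    Σ(formed) = 2200 kJ
  ΔH_2 = 2048 − 2200 = −152 kJ
ΔH_1 − ΔH_2 = +44 kJ, so reaction 2 has the more negative ΔH; |ΔH_1 − ΔH_2| = 44 kJ.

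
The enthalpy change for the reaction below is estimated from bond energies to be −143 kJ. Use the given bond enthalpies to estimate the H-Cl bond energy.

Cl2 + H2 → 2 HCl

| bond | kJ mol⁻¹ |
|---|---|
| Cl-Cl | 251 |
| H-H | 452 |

Let D be the H-Cl bond energy.
Σ(broken) = 1×251 + 1×452 = 703
Σ(formed) = 2×D = 2D
ΔH = Σ(broken) − Σ(formed) = (703) − (2D) = +703 − 2D
Setting this equal to −143 kJ gives 2D = 846, so D = 423 kJ/mol.

D(H-Cl) ≈ 423 kJ/mol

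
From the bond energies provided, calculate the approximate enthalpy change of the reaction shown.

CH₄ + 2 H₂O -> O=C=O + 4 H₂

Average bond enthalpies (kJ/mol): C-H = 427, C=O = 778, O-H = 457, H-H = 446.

Bonds broken (reactants):
  C-H: 4 × 427 = 1708
  O-H: 4 × 457 = 1828
  Σ(broken) = 3536 kJ
Bonds formed (products):
  C=O: 2 × 778 = 1556
  H-H: 4 × 446 = 1784
  Σ(formed) = 3340 kJ
ΔH = Σ(broken) − Σ(formed) = 3536 − 3340 = +196 kJ

ΔH ≈ +196 kJ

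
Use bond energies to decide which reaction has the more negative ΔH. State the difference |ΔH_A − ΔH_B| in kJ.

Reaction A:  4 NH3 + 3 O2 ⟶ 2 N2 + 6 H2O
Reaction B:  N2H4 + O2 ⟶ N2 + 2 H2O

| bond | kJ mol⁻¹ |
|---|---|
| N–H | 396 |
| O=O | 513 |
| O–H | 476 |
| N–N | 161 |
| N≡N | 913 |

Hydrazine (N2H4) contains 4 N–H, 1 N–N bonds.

Reaction A:
  Bonds broken (reactants):
    N–H: 12 × 396 = 4752
    O=O: 3 × 513 = 1539
    Σ(broken) = 6291 kJ
  Bonds formed (products):
    N≡N: 2 × 913 = 1826
    O–H: 12 × 476 = 5712
    Σ(formed) = 7538 kJ
  ΔH_A = 6291 − 7538 = −1247 kJ
Reaction B:
  Bonds broken (reactants):
    N–H: 4 × 396 = 1584
    N–N: 1 × 161 = 161
    O=O: 1 × 513 = 513
    Σ(broken) = 2258 kJ
  Bonds formed (products):
    N≡N: 1 × 913 = 913
    O–H: 4 × 476 = 1904
    Σ(formed) = 2817 kJ
  ΔH_B = 2258 − 2817 = −559 kJ
ΔH_A − ΔH_B = −688 kJ, so reaction A has the more negative ΔH; |ΔH_A − ΔH_B| = 688 kJ.

Reaction A, by 688 kJ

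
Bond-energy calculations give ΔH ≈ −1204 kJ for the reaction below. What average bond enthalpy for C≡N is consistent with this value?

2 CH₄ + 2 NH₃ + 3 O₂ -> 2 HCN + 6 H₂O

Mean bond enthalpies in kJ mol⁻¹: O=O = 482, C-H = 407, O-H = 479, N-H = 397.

Let D be the C≡N bond energy.
Σ(broken) = 8×407 + 6×397 + 3×482 = 7084
Σ(formed) = 2×D + 2×407 + 12×479 = 6562 + 2D
ΔH = Σ(broken) − Σ(formed) = (7084) − (6562 + 2D) = +522 − 2D
Setting this equal to −1204 kJ gives 2D = 1726, so D = 863 kJ/mol.

D(C≡N) ≈ 863 kJ/mol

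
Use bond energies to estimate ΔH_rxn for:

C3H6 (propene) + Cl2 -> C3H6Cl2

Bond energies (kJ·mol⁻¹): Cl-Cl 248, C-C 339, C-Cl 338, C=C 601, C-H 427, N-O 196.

ΔH ≈ −166 kJ

Bonds broken (reactants):
  C-C: 1 × 339 = 339
  C-H: 6 × 427 = 2562
  C=C: 1 × 601 = 601
  Cl-Cl: 1 × 248 = 248
  Σ(broken) = 3750 kJ
Bonds formed (products):
  C-C: 2 × 339 = 678
  C-Cl: 2 × 338 = 676
  C-H: 6 × 427 = 2562
  Σ(formed) = 3916 kJ
ΔH = Σ(broken) − Σ(formed) = 3750 − 3916 = −166 kJ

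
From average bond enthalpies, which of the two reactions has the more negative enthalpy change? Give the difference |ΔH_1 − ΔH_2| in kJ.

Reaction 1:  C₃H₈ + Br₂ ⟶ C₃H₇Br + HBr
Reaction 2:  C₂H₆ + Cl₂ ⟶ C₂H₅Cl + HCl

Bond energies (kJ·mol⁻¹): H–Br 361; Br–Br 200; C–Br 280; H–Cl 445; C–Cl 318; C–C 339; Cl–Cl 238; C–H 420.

Reaction 2, by 84 kJ

Reaction 1:
  Bonds broken (reactants):
    Br–Br: 1 × 200 = 200
    C–C: 2 × 339 = 678
    C–H: 8 × 420 = 3360
    Σ(broken) = 4238 kJ
  Bonds formed (products):
    C–Br: 1 × 280 = 280
    C–C: 2 × 339 = 678
    C–H: 7 × 420 = 2940
    H–Br: 1 × 361 = 361
    Σ(formed) = 4259 kJ
  ΔH_1 = 4238 − 4259 = −21 kJ
Reaction 2:
  Bonds broken (reactants):
    C–C: 1 × 339 = 339
    C–H: 6 × 420 = 2520
    Cl–Cl: 1 × 238 = 238
    Σ(broken) = 3097 kJ
  Bonds formed (products):
    C–C: 1 × 339 = 339
    C–Cl: 1 × 318 = 318
    C–H: 5 × 420 = 2100
    H–Cl: 1 × 445 = 445
    Σ(formed) = 3202 kJ
  ΔH_2 = 3097 − 3202 = −105 kJ
ΔH_1 − ΔH_2 = +84 kJ, so reaction 2 has the more negative ΔH; |ΔH_1 − ΔH_2| = 84 kJ.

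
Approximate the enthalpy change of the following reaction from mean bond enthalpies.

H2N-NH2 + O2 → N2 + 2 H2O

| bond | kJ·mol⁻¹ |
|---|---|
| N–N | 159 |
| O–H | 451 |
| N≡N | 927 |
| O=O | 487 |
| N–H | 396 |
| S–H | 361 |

Bonds broken (reactants):
  N–H: 4 × 396 = 1584
  N–N: 1 × 159 = 159
  O=O: 1 × 487 = 487
  Σ(broken) = 2230 kJ
Bonds formed (products):
  N≡N: 1 × 927 = 927
  O–H: 4 × 451 = 1804
  Σ(formed) = 2731 kJ
ΔH = Σ(broken) − Σ(formed) = 2230 − 2731 = −501 kJ

ΔH ≈ −501 kJ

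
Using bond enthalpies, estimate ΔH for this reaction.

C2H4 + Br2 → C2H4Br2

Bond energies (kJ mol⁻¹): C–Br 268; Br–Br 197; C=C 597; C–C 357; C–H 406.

ΔH ≈ −99 kJ

Bonds broken (reactants):
  Br–Br: 1 × 197 = 197
  C–H: 4 × 406 = 1624
  C=C: 1 × 597 = 597
  Σ(broken) = 2418 kJ
Bonds formed (products):
  C–Br: 2 × 268 = 536
  C–C: 1 × 357 = 357
  C–H: 4 × 406 = 1624
  Σ(formed) = 2517 kJ
ΔH = Σ(broken) − Σ(formed) = 2418 − 2517 = −99 kJ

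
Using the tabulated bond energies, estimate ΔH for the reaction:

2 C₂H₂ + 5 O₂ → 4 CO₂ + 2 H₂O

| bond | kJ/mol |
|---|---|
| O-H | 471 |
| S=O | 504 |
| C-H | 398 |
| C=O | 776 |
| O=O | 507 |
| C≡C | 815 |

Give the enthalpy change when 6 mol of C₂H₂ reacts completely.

ΔH = −7005 kJ

Bonds broken (reactants):
  C≡C: 2 × 815 = 1630
  C-H: 4 × 398 = 1592
  O=O: 5 × 507 = 2535
  Σ(broken) = 5757 kJ
Bonds formed (products):
  C=O: 8 × 776 = 6208
  O-H: 4 × 471 = 1884
  Σ(formed) = 8092 kJ
ΔH = Σ(broken) − Σ(formed) = 5757 − 8092 = −2335 kJ
For 3× the reaction as written: 3 × (−2335) = −7005 kJ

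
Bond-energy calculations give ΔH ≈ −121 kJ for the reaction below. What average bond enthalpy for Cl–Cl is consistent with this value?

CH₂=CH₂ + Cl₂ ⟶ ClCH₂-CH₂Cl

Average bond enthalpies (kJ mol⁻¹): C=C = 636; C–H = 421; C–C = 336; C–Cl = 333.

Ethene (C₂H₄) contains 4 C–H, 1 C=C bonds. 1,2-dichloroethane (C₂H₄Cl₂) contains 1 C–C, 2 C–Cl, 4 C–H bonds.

D(Cl–Cl) ≈ 245 kJ/mol

Let D be the Cl–Cl bond energy.
Σ(broken) = 4×421 + 1×636 + 1×D = 2320 + D
Σ(formed) = 1×336 + 2×333 + 4×421 = 2686
ΔH = Σ(broken) − Σ(formed) = (2320 + D) − (2686) = −366 + D
Setting this equal to −121 kJ gives D = 245 kJ/mol.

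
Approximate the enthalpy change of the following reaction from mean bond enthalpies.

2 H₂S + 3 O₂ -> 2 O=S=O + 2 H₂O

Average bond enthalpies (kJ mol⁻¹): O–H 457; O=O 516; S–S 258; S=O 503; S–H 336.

ΔH ≈ −948 kJ

Bonds broken (reactants):
  O=O: 3 × 516 = 1548
  S–H: 4 × 336 = 1344
  Σ(broken) = 2892 kJ
Bonds formed (products):
  O–H: 4 × 457 = 1828
  S=O: 4 × 503 = 2012
  Σ(formed) = 3840 kJ
ΔH = Σ(broken) − Σ(formed) = 2892 − 3840 = −948 kJ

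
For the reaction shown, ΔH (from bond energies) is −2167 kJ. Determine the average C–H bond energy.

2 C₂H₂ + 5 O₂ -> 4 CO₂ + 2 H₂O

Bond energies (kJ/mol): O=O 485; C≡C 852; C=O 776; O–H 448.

D(C–H) ≈ 426 kJ/mol

Let D be the C–H bond energy.
Σ(broken) = 2×852 + 4×D + 5×485 = 4129 + 4D
Σ(formed) = 8×776 + 4×448 = 8000
ΔH = Σ(broken) − Σ(formed) = (4129 + 4D) − (8000) = −3871 + 4D
Setting this equal to −2167 kJ gives 4D = 1704, so D = 426 kJ/mol.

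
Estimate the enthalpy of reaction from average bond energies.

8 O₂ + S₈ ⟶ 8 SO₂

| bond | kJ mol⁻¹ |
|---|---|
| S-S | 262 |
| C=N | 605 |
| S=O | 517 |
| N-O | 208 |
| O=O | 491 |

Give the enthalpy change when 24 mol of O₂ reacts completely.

ΔH = −6744 kJ

Bonds broken (reactants):
  O=O: 8 × 491 = 3928
  S-S: 8 × 262 = 2096
  Σ(broken) = 6024 kJ
Bonds formed (products):
  S=O: 16 × 517 = 8272
  Σ(formed) = 8272 kJ
ΔH = Σ(broken) − Σ(formed) = 6024 − 8272 = −2248 kJ
For 3× the reaction as written: 3 × (−2248) = −6744 kJ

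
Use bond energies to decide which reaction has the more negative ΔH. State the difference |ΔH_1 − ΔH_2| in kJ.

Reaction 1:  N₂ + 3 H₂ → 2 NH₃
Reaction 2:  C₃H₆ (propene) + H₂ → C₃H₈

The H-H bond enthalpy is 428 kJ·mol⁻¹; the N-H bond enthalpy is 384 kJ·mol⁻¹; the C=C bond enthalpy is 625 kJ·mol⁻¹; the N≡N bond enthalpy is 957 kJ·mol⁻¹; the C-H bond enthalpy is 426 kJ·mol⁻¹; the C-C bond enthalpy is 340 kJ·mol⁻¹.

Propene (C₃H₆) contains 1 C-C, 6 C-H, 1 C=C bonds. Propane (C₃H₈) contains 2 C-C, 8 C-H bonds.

Reaction 2, by 76 kJ

Reaction 1:
  Bonds broken (reactants):
    H-H: 3 × 428 = 1284
    N≡N: 1 × 957 = 957
    Σ(broken) = 2241 kJ
  Bonds formed (products):
    N-H: 6 × 384 = 2304
    Σ(formed) = 2304 kJ
  ΔH_1 = 2241 − 2304 = −63 kJ
Reaction 2:
  Bonds broken (reactants):
    C-C: 1 × 340 = 340
    C-H: 6 × 426 = 2556
    C=C: 1 × 625 = 625
    H-H: 1 × 428 = 428
    Σ(broken) = 3949 kJ
  Bonds formed (products):
    C-C: 2 × 340 = 680
    C-H: 8 × 426 = 3408
    Σ(formed) = 4088 kJ
  ΔH_2 = 3949 − 4088 = −139 kJ
ΔH_1 − ΔH_2 = +76 kJ, so reaction 2 has the more negative ΔH; |ΔH_1 − ΔH_2| = 76 kJ.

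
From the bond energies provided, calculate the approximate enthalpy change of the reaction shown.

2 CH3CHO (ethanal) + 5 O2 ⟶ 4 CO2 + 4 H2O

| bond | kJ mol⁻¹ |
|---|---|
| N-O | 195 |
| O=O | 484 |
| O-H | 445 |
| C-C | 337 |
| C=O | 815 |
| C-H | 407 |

ΔH ≈ −2100 kJ

Bonds broken (reactants):
  C-C: 2 × 337 = 674
  C-H: 8 × 407 = 3256
  C=O: 2 × 815 = 1630
  O=O: 5 × 484 = 2420
  Σ(broken) = 7980 kJ
Bonds formed (products):
  C=O: 8 × 815 = 6520
  O-H: 8 × 445 = 3560
  Σ(formed) = 10080 kJ
ΔH = Σ(broken) − Σ(formed) = 7980 − 10080 = −2100 kJ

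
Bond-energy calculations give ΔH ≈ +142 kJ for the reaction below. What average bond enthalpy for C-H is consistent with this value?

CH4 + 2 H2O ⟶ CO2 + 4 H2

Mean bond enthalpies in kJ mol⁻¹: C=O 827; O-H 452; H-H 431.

Let D be the C-H bond energy.
Σ(broken) = 4×D + 4×452 = 1808 + 4D
Σ(formed) = 2×827 + 4×431 = 3378
ΔH = Σ(broken) − Σ(formed) = (1808 + 4D) − (3378) = −1570 + 4D
Setting this equal to +142 kJ gives 4D = 1712, so D = 428 kJ/mol.

D(C-H) ≈ 428 kJ/mol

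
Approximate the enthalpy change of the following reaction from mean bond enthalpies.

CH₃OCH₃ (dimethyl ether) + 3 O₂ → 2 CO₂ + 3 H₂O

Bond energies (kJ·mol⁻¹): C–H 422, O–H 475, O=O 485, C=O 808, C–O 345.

ΔH ≈ −1405 kJ

Bonds broken (reactants):
  C–H: 6 × 422 = 2532
  C–O: 2 × 345 = 690
  O=O: 3 × 485 = 1455
  Σ(broken) = 4677 kJ
Bonds formed (products):
  C=O: 4 × 808 = 3232
  O–H: 6 × 475 = 2850
  Σ(formed) = 6082 kJ
ΔH = Σ(broken) − Σ(formed) = 4677 − 6082 = −1405 kJ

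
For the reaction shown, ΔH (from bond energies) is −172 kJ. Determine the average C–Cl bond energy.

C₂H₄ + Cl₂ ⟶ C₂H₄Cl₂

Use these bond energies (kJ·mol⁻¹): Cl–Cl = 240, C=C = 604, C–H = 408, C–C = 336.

D(C–Cl) ≈ 340 kJ/mol

Let D be the C–Cl bond energy.
Σ(broken) = 4×408 + 1×604 + 1×240 = 2476
Σ(formed) = 1×336 + 2×D + 4×408 = 1968 + 2D
ΔH = Σ(broken) − Σ(formed) = (2476) − (1968 + 2D) = +508 − 2D
Setting this equal to −172 kJ gives 2D = 680, so D = 340 kJ/mol.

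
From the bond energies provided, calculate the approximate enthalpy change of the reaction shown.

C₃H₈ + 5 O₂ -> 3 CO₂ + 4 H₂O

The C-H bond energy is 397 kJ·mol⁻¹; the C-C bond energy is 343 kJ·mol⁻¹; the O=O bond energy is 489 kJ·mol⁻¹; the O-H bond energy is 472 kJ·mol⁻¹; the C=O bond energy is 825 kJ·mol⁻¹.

Bonds broken (reactants):
  C-C: 2 × 343 = 686
  C-H: 8 × 397 = 3176
  O=O: 5 × 489 = 2445
  Σ(broken) = 6307 kJ
Bonds formed (products):
  C=O: 6 × 825 = 4950
  O-H: 8 × 472 = 3776
  Σ(formed) = 8726 kJ
ΔH = Σ(broken) − Σ(formed) = 6307 − 8726 = −2419 kJ

ΔH ≈ −2419 kJ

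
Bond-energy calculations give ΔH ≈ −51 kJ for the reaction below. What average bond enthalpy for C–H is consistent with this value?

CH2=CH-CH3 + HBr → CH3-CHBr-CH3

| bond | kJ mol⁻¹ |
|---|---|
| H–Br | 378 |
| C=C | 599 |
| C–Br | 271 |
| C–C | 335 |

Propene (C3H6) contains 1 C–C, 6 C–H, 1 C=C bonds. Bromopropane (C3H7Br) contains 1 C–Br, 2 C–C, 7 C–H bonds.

Let D be the C–H bond energy.
Σ(broken) = 1×335 + 6×D + 1×599 + 1×378 = 1312 + 6D
Σ(formed) = 1×271 + 2×335 + 7×D = 941 + 7D
ΔH = Σ(broken) − Σ(formed) = (1312 + 6D) − (941 + 7D) = +371 − D
Setting this equal to −51 kJ gives D = 422 kJ/mol.

D(C–H) ≈ 422 kJ/mol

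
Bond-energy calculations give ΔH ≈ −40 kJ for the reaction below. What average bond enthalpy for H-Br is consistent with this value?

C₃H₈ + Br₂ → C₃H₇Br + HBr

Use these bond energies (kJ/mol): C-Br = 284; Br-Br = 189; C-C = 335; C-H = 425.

D(H-Br) ≈ 370 kJ/mol

Let D be the H-Br bond energy.
Σ(broken) = 1×189 + 2×335 + 8×425 = 4259
Σ(formed) = 1×284 + 2×335 + 7×425 + 1×D = 3929 + D
ΔH = Σ(broken) − Σ(formed) = (4259) − (3929 + D) = +330 − D
Setting this equal to −40 kJ gives D = 370 kJ/mol.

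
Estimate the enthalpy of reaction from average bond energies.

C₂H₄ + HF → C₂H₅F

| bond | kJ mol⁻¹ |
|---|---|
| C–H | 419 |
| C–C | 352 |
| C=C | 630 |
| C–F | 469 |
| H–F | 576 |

Bonds broken (reactants):
  C–H: 4 × 419 = 1676
  C=C: 1 × 630 = 630
  H–F: 1 × 576 = 576
  Σ(broken) = 2882 kJ
Bonds formed (products):
  C–C: 1 × 352 = 352
  C–F: 1 × 469 = 469
  C–H: 5 × 419 = 2095
  Σ(formed) = 2916 kJ
ΔH = Σ(broken) − Σ(formed) = 2882 − 2916 = −34 kJ

ΔH ≈ −34 kJ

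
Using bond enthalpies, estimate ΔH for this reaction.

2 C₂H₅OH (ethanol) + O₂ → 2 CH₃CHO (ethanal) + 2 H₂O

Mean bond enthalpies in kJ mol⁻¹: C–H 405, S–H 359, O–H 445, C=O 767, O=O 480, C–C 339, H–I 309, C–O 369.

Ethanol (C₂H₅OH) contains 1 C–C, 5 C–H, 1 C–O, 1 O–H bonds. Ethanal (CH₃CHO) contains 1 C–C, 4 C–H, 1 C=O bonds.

Bonds broken (reactants):
  C–C: 2 × 339 = 678
  C–H: 10 × 405 = 4050
  C–O: 2 × 369 = 738
  O–H: 2 × 445 = 890
  O=O: 1 × 480 = 480
  Σ(broken) = 6836 kJ
Bonds formed (products):
  C–C: 2 × 339 = 678
  C–H: 8 × 405 = 3240
  C=O: 2 × 767 = 1534
  O–H: 4 × 445 = 1780
  Σ(formed) = 7232 kJ
ΔH = Σ(broken) − Σ(formed) = 6836 − 7232 = −396 kJ

ΔH ≈ −396 kJ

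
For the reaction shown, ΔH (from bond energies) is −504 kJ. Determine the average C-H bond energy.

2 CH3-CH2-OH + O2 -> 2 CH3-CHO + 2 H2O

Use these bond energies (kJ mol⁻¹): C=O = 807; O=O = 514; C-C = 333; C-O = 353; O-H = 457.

D(C-H) ≈ 402 kJ/mol

Let D be the C-H bond energy.
Σ(broken) = 2×333 + 10×D + 2×353 + 2×457 + 1×514 = 2800 + 10D
Σ(formed) = 2×333 + 8×D + 2×807 + 4×457 = 4108 + 8D
ΔH = Σ(broken) − Σ(formed) = (2800 + 10D) − (4108 + 8D) = −1308 + 2D
Setting this equal to −504 kJ gives 2D = 804, so D = 402 kJ/mol.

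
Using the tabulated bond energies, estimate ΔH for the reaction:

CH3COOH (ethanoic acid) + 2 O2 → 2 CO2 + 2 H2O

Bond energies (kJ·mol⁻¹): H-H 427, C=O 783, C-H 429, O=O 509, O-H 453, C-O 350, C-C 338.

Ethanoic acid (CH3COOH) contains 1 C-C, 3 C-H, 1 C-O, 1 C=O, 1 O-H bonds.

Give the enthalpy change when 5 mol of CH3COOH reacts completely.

ΔH = −3575 kJ

Bonds broken (reactants):
  C-C: 1 × 338 = 338
  C-H: 3 × 429 = 1287
  C-O: 1 × 350 = 350
  C=O: 1 × 783 = 783
  O-H: 1 × 453 = 453
  O=O: 2 × 509 = 1018
  Σ(broken) = 4229 kJ
Bonds formed (products):
  C=O: 4 × 783 = 3132
  O-H: 4 × 453 = 1812
  Σ(formed) = 4944 kJ
ΔH = Σ(broken) − Σ(formed) = 4229 − 4944 = −715 kJ
For 5× the reaction as written: 5 × (−715) = −3575 kJ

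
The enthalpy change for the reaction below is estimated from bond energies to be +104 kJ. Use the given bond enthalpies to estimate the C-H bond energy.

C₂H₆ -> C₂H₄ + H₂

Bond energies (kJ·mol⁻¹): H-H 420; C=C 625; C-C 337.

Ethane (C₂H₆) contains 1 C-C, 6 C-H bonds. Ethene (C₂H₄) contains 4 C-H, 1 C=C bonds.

Let D be the C-H bond energy.
Σ(broken) = 1×337 + 6×D = 337 + 6D
Σ(formed) = 4×D + 1×625 + 1×420 = 1045 + 4D
ΔH = Σ(broken) − Σ(formed) = (337 + 6D) − (1045 + 4D) = −708 + 2D
Setting this equal to +104 kJ gives 2D = 812, so D = 406 kJ/mol.

D(C-H) ≈ 406 kJ/mol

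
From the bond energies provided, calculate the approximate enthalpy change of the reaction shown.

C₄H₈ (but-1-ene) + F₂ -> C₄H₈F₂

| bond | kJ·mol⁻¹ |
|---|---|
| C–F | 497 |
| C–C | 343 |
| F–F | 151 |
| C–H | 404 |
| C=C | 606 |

Bonds broken (reactants):
  C–C: 2 × 343 = 686
  C–H: 8 × 404 = 3232
  C=C: 1 × 606 = 606
  F–F: 1 × 151 = 151
  Σ(broken) = 4675 kJ
Bonds formed (products):
  C–C: 3 × 343 = 1029
  C–F: 2 × 497 = 994
  C–H: 8 × 404 = 3232
  Σ(formed) = 5255 kJ
ΔH = Σ(broken) − Σ(formed) = 4675 − 5255 = −580 kJ

ΔH ≈ −580 kJ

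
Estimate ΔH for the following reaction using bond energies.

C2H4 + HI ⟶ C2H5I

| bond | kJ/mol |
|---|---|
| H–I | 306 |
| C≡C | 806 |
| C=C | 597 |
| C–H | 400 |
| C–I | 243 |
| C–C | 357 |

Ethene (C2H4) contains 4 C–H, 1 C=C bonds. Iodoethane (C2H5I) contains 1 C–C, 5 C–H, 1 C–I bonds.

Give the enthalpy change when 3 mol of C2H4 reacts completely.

Bonds broken (reactants):
  C–H: 4 × 400 = 1600
  C=C: 1 × 597 = 597
  H–I: 1 × 306 = 306
  Σ(broken) = 2503 kJ
Bonds formed (products):
  C–C: 1 × 357 = 357
  C–H: 5 × 400 = 2000
  C–I: 1 × 243 = 243
  Σ(formed) = 2600 kJ
ΔH = Σ(broken) − Σ(formed) = 2503 − 2600 = −97 kJ
For 3× the reaction as written: 3 × (−97) = −291 kJ

ΔH = −291 kJ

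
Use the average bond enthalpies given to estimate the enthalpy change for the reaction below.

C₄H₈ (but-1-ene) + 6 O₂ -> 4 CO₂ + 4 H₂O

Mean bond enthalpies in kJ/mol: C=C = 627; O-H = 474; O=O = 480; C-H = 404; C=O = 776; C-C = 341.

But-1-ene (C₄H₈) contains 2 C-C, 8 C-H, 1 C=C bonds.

ΔH ≈ −2579 kJ

Bonds broken (reactants):
  C-C: 2 × 341 = 682
  C-H: 8 × 404 = 3232
  C=C: 1 × 627 = 627
  O=O: 6 × 480 = 2880
  Σ(broken) = 7421 kJ
Bonds formed (products):
  C=O: 8 × 776 = 6208
  O-H: 8 × 474 = 3792
  Σ(formed) = 10000 kJ
ΔH = Σ(broken) − Σ(formed) = 7421 − 10000 = −2579 kJ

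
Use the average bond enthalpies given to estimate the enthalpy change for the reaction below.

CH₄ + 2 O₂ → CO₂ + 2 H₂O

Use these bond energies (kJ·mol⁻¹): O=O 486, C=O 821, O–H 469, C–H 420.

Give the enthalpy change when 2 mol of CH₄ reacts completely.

ΔH = −1732 kJ

Bonds broken (reactants):
  C–H: 4 × 420 = 1680
  O=O: 2 × 486 = 972
  Σ(broken) = 2652 kJ
Bonds formed (products):
  C=O: 2 × 821 = 1642
  O–H: 4 × 469 = 1876
  Σ(formed) = 3518 kJ
ΔH = Σ(broken) − Σ(formed) = 2652 − 3518 = −866 kJ
For 2× the reaction as written: 2 × (−866) = −1732 kJ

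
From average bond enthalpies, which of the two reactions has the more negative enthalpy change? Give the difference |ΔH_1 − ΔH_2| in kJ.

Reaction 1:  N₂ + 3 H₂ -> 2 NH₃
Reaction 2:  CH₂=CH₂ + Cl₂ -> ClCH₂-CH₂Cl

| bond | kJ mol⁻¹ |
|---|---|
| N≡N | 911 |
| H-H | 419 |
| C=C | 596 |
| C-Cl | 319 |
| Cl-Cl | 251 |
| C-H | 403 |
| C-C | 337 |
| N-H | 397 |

Reaction 1, by 86 kJ

Reaction 1:
  Bonds broken (reactants):
    H-H: 3 × 419 = 1257
    N≡N: 1 × 911 = 911
    Σ(broken) = 2168 kJ
  Bonds formed (products):
    N-H: 6 × 397 = 2382
    Σ(formed) = 2382 kJ
  ΔH_1 = 2168 − 2382 = −214 kJ
Reaction 2:
  Bonds broken (reactants):
    C-H: 4 × 403 = 1612
    C=C: 1 × 596 = 596
    Cl-Cl: 1 × 251 = 251
    Σ(broken) = 2459 kJ
  Bonds formed (products):
    C-C: 1 × 337 = 337
    C-Cl: 2 × 319 = 638
    C-H: 4 × 403 = 1612
    Σ(formed) = 2587 kJ
  ΔH_2 = 2459 − 2587 = −128 kJ
ΔH_1 − ΔH_2 = −86 kJ, so reaction 1 has the more negative ΔH; |ΔH_1 − ΔH_2| = 86 kJ.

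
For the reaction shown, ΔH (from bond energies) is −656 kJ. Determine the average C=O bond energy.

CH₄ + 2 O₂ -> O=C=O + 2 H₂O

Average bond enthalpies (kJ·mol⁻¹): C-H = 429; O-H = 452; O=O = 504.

D(C=O) ≈ 786 kJ/mol

Let D be the C=O bond energy.
Σ(broken) = 4×429 + 2×504 = 2724
Σ(formed) = 2×D + 4×452 = 1808 + 2D
ΔH = Σ(broken) − Σ(formed) = (2724) − (1808 + 2D) = +916 − 2D
Setting this equal to −656 kJ gives 2D = 1572, so D = 786 kJ/mol.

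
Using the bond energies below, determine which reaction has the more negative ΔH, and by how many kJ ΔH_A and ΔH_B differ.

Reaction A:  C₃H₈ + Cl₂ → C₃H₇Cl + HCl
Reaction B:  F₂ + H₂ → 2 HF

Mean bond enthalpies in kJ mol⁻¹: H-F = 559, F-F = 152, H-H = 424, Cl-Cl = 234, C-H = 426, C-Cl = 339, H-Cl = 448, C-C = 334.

Reaction B, by 415 kJ

Reaction A:
  Bonds broken (reactants):
    C-C: 2 × 334 = 668
    C-H: 8 × 426 = 3408
    Cl-Cl: 1 × 234 = 234
    Σ(broken) = 4310 kJ
  Bonds formed (products):
    C-C: 2 × 334 = 668
    C-Cl: 1 × 339 = 339
    C-H: 7 × 426 = 2982
    H-Cl: 1 × 448 = 448
    Σ(formed) = 4437 kJ
  ΔH_A = 4310 − 4437 = −127 kJ
Reaction B:
  Bonds broken (reactants):
    F-F: 1 × 152 = 152
    H-H: 1 × 424 = 424
    Σ(broken) = 576 kJ
  Bonds formed (products):
    H-F: 2 × 559 = 1118
    Σ(formed) = 1118 kJ
  ΔH_B = 576 − 1118 = −542 kJ
ΔH_A − ΔH_B = +415 kJ, so reaction B has the more negative ΔH; |ΔH_A − ΔH_B| = 415 kJ.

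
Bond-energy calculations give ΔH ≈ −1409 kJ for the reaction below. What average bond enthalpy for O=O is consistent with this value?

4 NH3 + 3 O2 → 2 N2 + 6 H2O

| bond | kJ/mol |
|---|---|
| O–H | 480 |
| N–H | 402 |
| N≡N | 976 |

Let D be the O=O bond energy.
Σ(broken) = 12×402 + 3×D = 4824 + 3D
Σ(formed) = 2×976 + 12×480 = 7712
ΔH = Σ(broken) − Σ(formed) = (4824 + 3D) − (7712) = −2888 + 3D
Setting this equal to −1409 kJ gives 3D = 1479, so D = 493 kJ/mol.

D(O=O) ≈ 493 kJ/mol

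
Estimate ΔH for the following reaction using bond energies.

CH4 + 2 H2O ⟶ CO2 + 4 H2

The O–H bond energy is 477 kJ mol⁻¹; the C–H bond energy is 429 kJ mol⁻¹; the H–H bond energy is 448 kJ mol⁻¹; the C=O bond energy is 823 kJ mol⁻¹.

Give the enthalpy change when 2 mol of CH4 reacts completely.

Bonds broken (reactants):
  C–H: 4 × 429 = 1716
  O–H: 4 × 477 = 1908
  Σ(broken) = 3624 kJ
Bonds formed (products):
  C=O: 2 × 823 = 1646
  H–H: 4 × 448 = 1792
  Σ(formed) = 3438 kJ
ΔH = Σ(broken) − Σ(formed) = 3624 − 3438 = +186 kJ
For 2× the reaction as written: 2 × (+186) = +372 kJ

ΔH = +372 kJ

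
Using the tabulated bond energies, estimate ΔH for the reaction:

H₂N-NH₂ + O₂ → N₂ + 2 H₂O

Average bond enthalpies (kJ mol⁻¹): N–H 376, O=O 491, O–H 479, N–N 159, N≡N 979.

Bonds broken (reactants):
  N–H: 4 × 376 = 1504
  N–N: 1 × 159 = 159
  O=O: 1 × 491 = 491
  Σ(broken) = 2154 kJ
Bonds formed (products):
  N≡N: 1 × 979 = 979
  O–H: 4 × 479 = 1916
  Σ(formed) = 2895 kJ
ΔH = Σ(broken) − Σ(formed) = 2154 − 2895 = −741 kJ

ΔH ≈ −741 kJ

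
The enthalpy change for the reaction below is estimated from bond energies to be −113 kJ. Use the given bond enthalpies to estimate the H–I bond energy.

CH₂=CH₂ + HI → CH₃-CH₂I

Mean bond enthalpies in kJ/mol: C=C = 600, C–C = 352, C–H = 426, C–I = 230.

Let D be the H–I bond energy.
Σ(broken) = 4×426 + 1×600 + 1×D = 2304 + D
Σ(formed) = 1×352 + 5×426 + 1×230 = 2712
ΔH = Σ(broken) − Σ(formed) = (2304 + D) − (2712) = −408 + D
Setting this equal to −113 kJ gives D = 295 kJ/mol.

D(H–I) ≈ 295 kJ/mol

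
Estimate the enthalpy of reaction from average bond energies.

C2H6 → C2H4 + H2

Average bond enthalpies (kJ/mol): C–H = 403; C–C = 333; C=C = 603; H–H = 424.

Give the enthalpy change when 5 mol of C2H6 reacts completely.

Bonds broken (reactants):
  C–C: 1 × 333 = 333
  C–H: 6 × 403 = 2418
  Σ(broken) = 2751 kJ
Bonds formed (products):
  C–H: 4 × 403 = 1612
  C=C: 1 × 603 = 603
  H–H: 1 × 424 = 424
  Σ(formed) = 2639 kJ
ΔH = Σ(broken) − Σ(formed) = 2751 − 2639 = +112 kJ
For 5× the reaction as written: 5 × (+112) = +560 kJ

ΔH = +560 kJ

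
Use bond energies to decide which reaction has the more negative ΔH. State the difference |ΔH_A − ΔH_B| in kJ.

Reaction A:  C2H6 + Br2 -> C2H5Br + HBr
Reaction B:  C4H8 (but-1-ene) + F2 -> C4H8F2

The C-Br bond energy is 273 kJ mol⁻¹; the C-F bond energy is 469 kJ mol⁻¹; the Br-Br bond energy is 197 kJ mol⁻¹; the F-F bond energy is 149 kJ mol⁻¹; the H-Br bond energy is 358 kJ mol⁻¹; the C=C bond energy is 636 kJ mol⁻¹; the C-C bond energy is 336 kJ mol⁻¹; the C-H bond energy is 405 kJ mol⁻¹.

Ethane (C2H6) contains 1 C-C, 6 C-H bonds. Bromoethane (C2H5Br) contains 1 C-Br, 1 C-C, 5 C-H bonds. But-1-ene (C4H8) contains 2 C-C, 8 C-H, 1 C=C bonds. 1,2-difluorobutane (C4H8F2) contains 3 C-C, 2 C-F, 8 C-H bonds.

Reaction B, by 460 kJ

Reaction A:
  Bonds broken (reactants):
    Br-Br: 1 × 197 = 197
    C-C: 1 × 336 = 336
    C-H: 6 × 405 = 2430
    Σ(broken) = 2963 kJ
  Bonds formed (products):
    C-Br: 1 × 273 = 273
    C-C: 1 × 336 = 336
    C-H: 5 × 405 = 2025
    H-Br: 1 × 358 = 358
    Σ(formed) = 2992 kJ
  ΔH_A = 2963 − 2992 = −29 kJ
Reaction B:
  Bonds broken (reactants):
    C-C: 2 × 336 = 672
    C-H: 8 × 405 = 3240
    C=C: 1 × 636 = 636
    F-F: 1 × 149 = 149
    Σ(broken) = 4697 kJ
  Bonds formed (products):
    C-C: 3 × 336 = 1008
    C-F: 2 × 469 = 938
    C-H: 8 × 405 = 3240
    Σ(formed) = 5186 kJ
  ΔH_B = 4697 − 5186 = −489 kJ
ΔH_A − ΔH_B = +460 kJ, so reaction B has the more negative ΔH; |ΔH_A − ΔH_B| = 460 kJ.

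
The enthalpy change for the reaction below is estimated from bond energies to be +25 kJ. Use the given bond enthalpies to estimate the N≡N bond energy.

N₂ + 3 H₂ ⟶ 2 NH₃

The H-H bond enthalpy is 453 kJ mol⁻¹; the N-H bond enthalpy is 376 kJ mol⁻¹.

D(N≡N) ≈ 922 kJ/mol

Let D be the N≡N bond energy.
Σ(broken) = 3×453 + 1×D = 1359 + D
Σ(formed) = 6×376 = 2256
ΔH = Σ(broken) − Σ(formed) = (1359 + D) − (2256) = −897 + D
Setting this equal to +25 kJ gives D = 922 kJ/mol.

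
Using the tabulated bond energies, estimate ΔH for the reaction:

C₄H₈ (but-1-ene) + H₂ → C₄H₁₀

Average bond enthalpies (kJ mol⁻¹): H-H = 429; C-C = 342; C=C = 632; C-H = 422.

ΔH ≈ −125 kJ

Bonds broken (reactants):
  C-C: 2 × 342 = 684
  C-H: 8 × 422 = 3376
  C=C: 1 × 632 = 632
  H-H: 1 × 429 = 429
  Σ(broken) = 5121 kJ
Bonds formed (products):
  C-C: 3 × 342 = 1026
  C-H: 10 × 422 = 4220
  Σ(formed) = 5246 kJ
ΔH = Σ(broken) − Σ(formed) = 5121 − 5246 = −125 kJ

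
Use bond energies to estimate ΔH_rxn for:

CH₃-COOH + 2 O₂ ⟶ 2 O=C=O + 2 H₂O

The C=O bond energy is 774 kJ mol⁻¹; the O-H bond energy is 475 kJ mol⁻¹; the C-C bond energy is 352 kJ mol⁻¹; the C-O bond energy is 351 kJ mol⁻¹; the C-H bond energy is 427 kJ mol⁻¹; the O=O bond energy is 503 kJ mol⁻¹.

ΔH ≈ −757 kJ

Bonds broken (reactants):
  C-C: 1 × 352 = 352
  C-H: 3 × 427 = 1281
  C-O: 1 × 351 = 351
  C=O: 1 × 774 = 774
  O-H: 1 × 475 = 475
  O=O: 2 × 503 = 1006
  Σ(broken) = 4239 kJ
Bonds formed (products):
  C=O: 4 × 774 = 3096
  O-H: 4 × 475 = 1900
  Σ(formed) = 4996 kJ
ΔH = Σ(broken) − Σ(formed) = 4239 − 4996 = −757 kJ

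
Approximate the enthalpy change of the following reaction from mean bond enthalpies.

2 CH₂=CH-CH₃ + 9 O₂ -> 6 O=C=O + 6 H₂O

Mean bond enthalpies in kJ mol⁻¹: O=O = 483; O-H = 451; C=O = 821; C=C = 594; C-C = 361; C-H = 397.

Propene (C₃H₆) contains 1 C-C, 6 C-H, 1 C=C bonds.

ΔH ≈ −4243 kJ

Bonds broken (reactants):
  C-C: 2 × 361 = 722
  C-H: 12 × 397 = 4764
  C=C: 2 × 594 = 1188
  O=O: 9 × 483 = 4347
  Σ(broken) = 11021 kJ
Bonds formed (products):
  C=O: 12 × 821 = 9852
  O-H: 12 × 451 = 5412
  Σ(formed) = 15264 kJ
ΔH = Σ(broken) − Σ(formed) = 11021 − 15264 = −4243 kJ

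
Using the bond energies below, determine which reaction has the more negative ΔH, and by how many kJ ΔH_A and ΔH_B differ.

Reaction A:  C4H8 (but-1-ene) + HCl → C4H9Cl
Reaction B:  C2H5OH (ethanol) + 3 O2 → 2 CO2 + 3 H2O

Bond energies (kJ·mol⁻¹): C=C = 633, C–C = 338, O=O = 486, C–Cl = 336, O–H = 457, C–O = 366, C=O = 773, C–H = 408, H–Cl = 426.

Reaction B, by 1152 kJ

Reaction A:
  Bonds broken (reactants):
    C–C: 2 × 338 = 676
    C–H: 8 × 408 = 3264
    C=C: 1 × 633 = 633
    H–Cl: 1 × 426 = 426
    Σ(broken) = 4999 kJ
  Bonds formed (products):
    C–C: 3 × 338 = 1014
    C–Cl: 1 × 336 = 336
    C–H: 9 × 408 = 3672
    Σ(formed) = 5022 kJ
  ΔH_A = 4999 − 5022 = −23 kJ
Reaction B:
  Bonds broken (reactants):
    C–C: 1 × 338 = 338
    C–H: 5 × 408 = 2040
    C–O: 1 × 366 = 366
    O–H: 1 × 457 = 457
    O=O: 3 × 486 = 1458
    Σ(broken) = 4659 kJ
  Bonds formed (products):
    C=O: 4 × 773 = 3092
    O–H: 6 × 457 = 2742
    Σ(formed) = 5834 kJ
  ΔH_B = 4659 − 5834 = −1175 kJ
ΔH_A − ΔH_B = +1152 kJ, so reaction B has the more negative ΔH; |ΔH_A − ΔH_B| = 1152 kJ.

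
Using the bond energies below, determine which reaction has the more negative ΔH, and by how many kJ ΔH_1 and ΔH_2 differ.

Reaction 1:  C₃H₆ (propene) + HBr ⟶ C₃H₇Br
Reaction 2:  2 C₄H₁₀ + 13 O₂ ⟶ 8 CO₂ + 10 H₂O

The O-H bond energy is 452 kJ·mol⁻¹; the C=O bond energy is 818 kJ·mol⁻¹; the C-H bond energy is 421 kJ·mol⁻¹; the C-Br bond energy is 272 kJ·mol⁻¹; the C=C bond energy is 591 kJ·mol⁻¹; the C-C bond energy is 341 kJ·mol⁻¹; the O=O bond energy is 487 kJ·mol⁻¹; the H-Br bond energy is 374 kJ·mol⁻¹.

Reaction 2, by 5262 kJ

Reaction 1:
  Bonds broken (reactants):
    C-C: 1 × 341 = 341
    C-H: 6 × 421 = 2526
    C=C: 1 × 591 = 591
    H-Br: 1 × 374 = 374
    Σ(broken) = 3832 kJ
  Bonds formed (products):
    C-Br: 1 × 272 = 272
    C-C: 2 × 341 = 682
    C-H: 7 × 421 = 2947
    Σ(formed) = 3901 kJ
  ΔH_1 = 3832 − 3901 = −69 kJ
Reaction 2:
  Bonds broken (reactants):
    C-C: 6 × 341 = 2046
    C-H: 20 × 421 = 8420
    O=O: 13 × 487 = 6331
    Σ(broken) = 16797 kJ
  Bonds formed (products):
    C=O: 16 × 818 = 13088
    O-H: 20 × 452 = 9040
    Σ(formed) = 22128 kJ
  ΔH_2 = 16797 − 22128 = −5331 kJ
ΔH_1 − ΔH_2 = +5262 kJ, so reaction 2 has the more negative ΔH; |ΔH_1 − ΔH_2| = 5262 kJ.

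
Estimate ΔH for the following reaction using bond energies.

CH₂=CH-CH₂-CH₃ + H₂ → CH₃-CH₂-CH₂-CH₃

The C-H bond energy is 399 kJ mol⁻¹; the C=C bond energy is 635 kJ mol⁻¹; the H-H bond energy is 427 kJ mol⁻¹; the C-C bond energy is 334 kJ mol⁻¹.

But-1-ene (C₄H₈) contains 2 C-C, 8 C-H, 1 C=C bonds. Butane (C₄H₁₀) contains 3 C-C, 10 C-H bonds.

ΔH ≈ −70 kJ

Bonds broken (reactants):
  C-C: 2 × 334 = 668
  C-H: 8 × 399 = 3192
  C=C: 1 × 635 = 635
  H-H: 1 × 427 = 427
  Σ(broken) = 4922 kJ
Bonds formed (products):
  C-C: 3 × 334 = 1002
  C-H: 10 × 399 = 3990
  Σ(formed) = 4992 kJ
ΔH = Σ(broken) − Σ(formed) = 4922 − 4992 = −70 kJ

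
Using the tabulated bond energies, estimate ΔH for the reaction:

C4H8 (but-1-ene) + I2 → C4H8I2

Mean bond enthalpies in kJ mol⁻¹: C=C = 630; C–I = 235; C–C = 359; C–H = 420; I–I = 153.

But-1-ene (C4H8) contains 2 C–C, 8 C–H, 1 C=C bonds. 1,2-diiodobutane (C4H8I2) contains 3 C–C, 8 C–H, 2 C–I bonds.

Bonds broken (reactants):
  C–C: 2 × 359 = 718
  C–H: 8 × 420 = 3360
  C=C: 1 × 630 = 630
  I–I: 1 × 153 = 153
  Σ(broken) = 4861 kJ
Bonds formed (products):
  C–C: 3 × 359 = 1077
  C–H: 8 × 420 = 3360
  C–I: 2 × 235 = 470
  Σ(formed) = 4907 kJ
ΔH = Σ(broken) − Σ(formed) = 4861 − 4907 = −46 kJ

ΔH ≈ −46 kJ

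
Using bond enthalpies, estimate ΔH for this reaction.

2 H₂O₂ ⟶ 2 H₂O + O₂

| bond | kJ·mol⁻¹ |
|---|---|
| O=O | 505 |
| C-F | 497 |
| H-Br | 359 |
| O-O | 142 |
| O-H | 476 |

ΔH ≈ −221 kJ

Bonds broken (reactants):
  O-H: 4 × 476 = 1904
  O-O: 2 × 142 = 284
  Σ(broken) = 2188 kJ
Bonds formed (products):
  O-H: 4 × 476 = 1904
  O=O: 1 × 505 = 505
  Σ(formed) = 2409 kJ
ΔH = Σ(broken) − Σ(formed) = 2188 − 2409 = −221 kJ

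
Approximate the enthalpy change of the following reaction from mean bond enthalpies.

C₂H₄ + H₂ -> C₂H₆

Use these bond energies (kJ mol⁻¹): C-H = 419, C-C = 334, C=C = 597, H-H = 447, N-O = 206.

ΔH ≈ −128 kJ

Bonds broken (reactants):
  C-H: 4 × 419 = 1676
  C=C: 1 × 597 = 597
  H-H: 1 × 447 = 447
  Σ(broken) = 2720 kJ
Bonds formed (products):
  C-C: 1 × 334 = 334
  C-H: 6 × 419 = 2514
  Σ(formed) = 2848 kJ
ΔH = Σ(broken) − Σ(formed) = 2720 − 2848 = −128 kJ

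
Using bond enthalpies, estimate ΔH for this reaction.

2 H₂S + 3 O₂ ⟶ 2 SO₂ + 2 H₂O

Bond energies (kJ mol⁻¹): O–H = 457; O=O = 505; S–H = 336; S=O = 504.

Bonds broken (reactants):
  O=O: 3 × 505 = 1515
  S–H: 4 × 336 = 1344
  Σ(broken) = 2859 kJ
Bonds formed (products):
  O–H: 4 × 457 = 1828
  S=O: 4 × 504 = 2016
  Σ(formed) = 3844 kJ
ΔH = Σ(broken) − Σ(formed) = 2859 − 3844 = −985 kJ

ΔH ≈ −985 kJ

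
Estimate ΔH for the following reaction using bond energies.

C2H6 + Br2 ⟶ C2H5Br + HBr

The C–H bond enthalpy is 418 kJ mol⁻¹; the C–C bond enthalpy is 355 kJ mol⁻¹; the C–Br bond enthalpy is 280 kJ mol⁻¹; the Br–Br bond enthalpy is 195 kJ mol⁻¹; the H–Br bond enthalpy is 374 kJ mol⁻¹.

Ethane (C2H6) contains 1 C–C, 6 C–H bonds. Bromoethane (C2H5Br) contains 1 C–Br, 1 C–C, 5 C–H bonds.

Bonds broken (reactants):
  Br–Br: 1 × 195 = 195
  C–C: 1 × 355 = 355
  C–H: 6 × 418 = 2508
  Σ(broken) = 3058 kJ
Bonds formed (products):
  C–Br: 1 × 280 = 280
  C–C: 1 × 355 = 355
  C–H: 5 × 418 = 2090
  H–Br: 1 × 374 = 374
  Σ(formed) = 3099 kJ
ΔH = Σ(broken) − Σ(formed) = 3058 − 3099 = −41 kJ

ΔH ≈ −41 kJ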